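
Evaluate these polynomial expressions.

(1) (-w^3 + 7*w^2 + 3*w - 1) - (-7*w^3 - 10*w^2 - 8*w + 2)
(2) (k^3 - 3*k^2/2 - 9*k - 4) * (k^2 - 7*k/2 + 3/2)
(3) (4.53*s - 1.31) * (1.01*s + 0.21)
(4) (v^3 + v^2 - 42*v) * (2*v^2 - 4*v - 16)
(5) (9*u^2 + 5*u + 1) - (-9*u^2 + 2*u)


(1) = 6*w^3 + 17*w^2 + 11*w - 3
(2) = k^5 - 5*k^4 - 9*k^3/4 + 101*k^2/4 + k/2 - 6
(3) = 4.5753*s^2 - 0.3718*s - 0.2751
(4) = 2*v^5 - 2*v^4 - 104*v^3 + 152*v^2 + 672*v
(5) = 18*u^2 + 3*u + 1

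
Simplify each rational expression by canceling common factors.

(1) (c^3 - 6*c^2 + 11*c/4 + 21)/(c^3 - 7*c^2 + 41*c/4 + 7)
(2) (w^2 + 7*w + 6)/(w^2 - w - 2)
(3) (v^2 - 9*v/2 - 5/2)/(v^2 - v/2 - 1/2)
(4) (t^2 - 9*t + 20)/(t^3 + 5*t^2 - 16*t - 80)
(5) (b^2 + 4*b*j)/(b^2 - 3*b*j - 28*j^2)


(1) = (2*c + 3)/(2*c + 1)
(2) = (w + 6)/(w - 2)
(3) = (v - 5)/(v - 1)
(4) = (t - 5)/(t^2 + 9*t + 20)
(5) = b/(b - 7*j)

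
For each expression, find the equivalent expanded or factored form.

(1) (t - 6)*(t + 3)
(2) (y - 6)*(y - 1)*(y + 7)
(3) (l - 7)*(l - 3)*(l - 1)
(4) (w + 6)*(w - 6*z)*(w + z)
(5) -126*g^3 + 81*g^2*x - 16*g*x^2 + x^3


(1) = t^2 - 3*t - 18
(2) = y^3 - 43*y + 42
(3) = l^3 - 11*l^2 + 31*l - 21
(4) = w^3 - 5*w^2*z + 6*w^2 - 6*w*z^2 - 30*w*z - 36*z^2
(5) = (-7*g + x)*(-6*g + x)*(-3*g + x)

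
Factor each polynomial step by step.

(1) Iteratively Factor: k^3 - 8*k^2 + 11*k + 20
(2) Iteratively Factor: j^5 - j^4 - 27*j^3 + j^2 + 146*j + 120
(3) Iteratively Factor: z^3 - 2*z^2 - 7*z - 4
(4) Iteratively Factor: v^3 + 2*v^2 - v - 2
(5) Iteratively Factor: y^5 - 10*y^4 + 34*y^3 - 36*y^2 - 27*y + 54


(1) = (k - 4)*(k^2 - 4*k - 5) = (k - 5)*(k - 4)*(k + 1)
(2) = (j + 1)*(j^4 - 2*j^3 - 25*j^2 + 26*j + 120) = (j + 1)*(j + 2)*(j^3 - 4*j^2 - 17*j + 60) = (j - 5)*(j + 1)*(j + 2)*(j^2 + j - 12) = (j - 5)*(j - 3)*(j + 1)*(j + 2)*(j + 4)
(3) = (z + 1)*(z^2 - 3*z - 4) = (z - 4)*(z + 1)*(z + 1)
(4) = (v + 1)*(v^2 + v - 2) = (v - 1)*(v + 1)*(v + 2)
(5) = (y - 3)*(y^4 - 7*y^3 + 13*y^2 + 3*y - 18) = (y - 3)*(y + 1)*(y^3 - 8*y^2 + 21*y - 18) = (y - 3)^2*(y + 1)*(y^2 - 5*y + 6) = (y - 3)^3*(y + 1)*(y - 2)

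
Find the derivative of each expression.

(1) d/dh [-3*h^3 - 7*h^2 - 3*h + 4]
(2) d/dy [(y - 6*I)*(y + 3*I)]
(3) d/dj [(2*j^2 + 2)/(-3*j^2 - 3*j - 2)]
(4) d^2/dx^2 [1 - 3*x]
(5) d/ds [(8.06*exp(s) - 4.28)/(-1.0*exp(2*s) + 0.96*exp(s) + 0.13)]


(1) = -9*h^2 - 14*h - 3
(2) = 2*y - 3*I
(3) = 2*(-3*j^2 + 2*j + 3)/(9*j^4 + 18*j^3 + 21*j^2 + 12*j + 4)
(4) = 0
(5) = (8.06*exp(2*s) - 8.56*exp(s) + 5.1566)*exp(s)/(1.0*exp(4*s) - 1.92*exp(3*s) + 0.6616*exp(2*s) + 0.2496*exp(s) + 0.0169)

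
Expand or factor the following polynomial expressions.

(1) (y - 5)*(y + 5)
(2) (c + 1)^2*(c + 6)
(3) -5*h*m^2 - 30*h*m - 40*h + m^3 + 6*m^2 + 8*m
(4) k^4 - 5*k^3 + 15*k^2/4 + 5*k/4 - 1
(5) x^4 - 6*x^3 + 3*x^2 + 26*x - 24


(1) = y^2 - 25
(2) = c^3 + 8*c^2 + 13*c + 6
(3) = (-5*h + m)*(m + 2)*(m + 4)
(4) = (k - 4)*(k - 1)*(k - 1/2)*(k + 1/2)
(5) = (x - 4)*(x - 3)*(x - 1)*(x + 2)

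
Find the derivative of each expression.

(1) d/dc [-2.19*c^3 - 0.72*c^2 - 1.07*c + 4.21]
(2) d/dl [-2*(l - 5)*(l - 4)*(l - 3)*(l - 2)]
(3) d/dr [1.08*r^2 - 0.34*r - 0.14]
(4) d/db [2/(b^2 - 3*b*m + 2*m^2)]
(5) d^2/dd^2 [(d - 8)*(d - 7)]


(1) = -6.57*c^2 - 1.44*c - 1.07
(2) = -8*l^3 + 84*l^2 - 284*l + 308
(3) = 2.16*r - 0.34
(4) = 2*(-2*b + 3*m)/(b^2 - 3*b*m + 2*m^2)^2
(5) = 2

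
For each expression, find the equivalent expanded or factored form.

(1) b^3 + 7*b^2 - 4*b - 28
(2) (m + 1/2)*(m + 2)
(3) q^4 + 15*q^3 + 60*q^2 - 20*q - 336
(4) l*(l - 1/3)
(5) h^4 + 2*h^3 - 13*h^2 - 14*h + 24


(1) = (b - 2)*(b + 2)*(b + 7)
(2) = m^2 + 5*m/2 + 1
(3) = (q - 2)*(q + 4)*(q + 6)*(q + 7)
(4) = l^2 - l/3
(5) = (h - 3)*(h - 1)*(h + 2)*(h + 4)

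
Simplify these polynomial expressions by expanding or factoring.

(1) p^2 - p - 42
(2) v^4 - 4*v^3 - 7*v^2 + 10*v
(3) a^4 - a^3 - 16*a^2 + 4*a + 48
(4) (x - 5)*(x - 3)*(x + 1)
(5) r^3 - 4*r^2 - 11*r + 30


(1) = (p - 7)*(p + 6)
(2) = v*(v - 5)*(v - 1)*(v + 2)
(3) = (a - 4)*(a - 2)*(a + 2)*(a + 3)
(4) = x^3 - 7*x^2 + 7*x + 15
(5) = (r - 5)*(r - 2)*(r + 3)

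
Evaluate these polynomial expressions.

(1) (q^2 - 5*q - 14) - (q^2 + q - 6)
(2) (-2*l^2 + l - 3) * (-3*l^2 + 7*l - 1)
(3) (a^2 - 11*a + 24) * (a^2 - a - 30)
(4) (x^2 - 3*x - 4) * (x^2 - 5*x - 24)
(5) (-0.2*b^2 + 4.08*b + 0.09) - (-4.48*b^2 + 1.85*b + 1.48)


(1) = -6*q - 8
(2) = 6*l^4 - 17*l^3 + 18*l^2 - 22*l + 3
(3) = a^4 - 12*a^3 + 5*a^2 + 306*a - 720
(4) = x^4 - 8*x^3 - 13*x^2 + 92*x + 96
(5) = 4.28*b^2 + 2.23*b - 1.39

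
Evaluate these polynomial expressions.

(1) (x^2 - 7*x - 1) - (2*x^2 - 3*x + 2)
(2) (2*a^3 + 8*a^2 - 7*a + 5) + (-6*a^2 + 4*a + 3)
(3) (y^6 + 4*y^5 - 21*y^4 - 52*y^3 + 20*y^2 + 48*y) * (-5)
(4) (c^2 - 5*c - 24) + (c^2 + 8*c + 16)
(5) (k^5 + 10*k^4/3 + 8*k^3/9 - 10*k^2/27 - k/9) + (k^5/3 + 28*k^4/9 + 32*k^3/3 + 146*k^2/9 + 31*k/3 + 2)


(1) = -x^2 - 4*x - 3
(2) = 2*a^3 + 2*a^2 - 3*a + 8
(3) = -5*y^6 - 20*y^5 + 105*y^4 + 260*y^3 - 100*y^2 - 240*y
(4) = 2*c^2 + 3*c - 8
(5) = 4*k^5/3 + 58*k^4/9 + 104*k^3/9 + 428*k^2/27 + 92*k/9 + 2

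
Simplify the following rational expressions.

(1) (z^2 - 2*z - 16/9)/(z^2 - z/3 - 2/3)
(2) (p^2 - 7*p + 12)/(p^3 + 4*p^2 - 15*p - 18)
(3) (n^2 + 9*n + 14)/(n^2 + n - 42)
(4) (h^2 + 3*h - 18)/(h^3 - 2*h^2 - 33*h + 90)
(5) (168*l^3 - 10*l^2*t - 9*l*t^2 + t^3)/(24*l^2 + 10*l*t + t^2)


(1) = (3*z - 8)/(3*z - 3)
(2) = (p - 4)/(p^2 + 7*p + 6)
(3) = (n + 2)/(n - 6)
(4) = 1/(h - 5)
(5) = (42*l^2 - 13*l*t + t^2)/(6*l + t)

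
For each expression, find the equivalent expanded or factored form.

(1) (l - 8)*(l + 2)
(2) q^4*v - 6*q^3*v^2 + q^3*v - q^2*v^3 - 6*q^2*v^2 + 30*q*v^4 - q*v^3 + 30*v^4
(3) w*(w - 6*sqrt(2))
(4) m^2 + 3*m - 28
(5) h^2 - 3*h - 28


(1) = l^2 - 6*l - 16
(2) = (q - 5*v)*(q - 3*v)*(q + 2*v)*(q*v + v)
(3) = w^2 - 6*sqrt(2)*w
(4) = (m - 4)*(m + 7)
(5) = (h - 7)*(h + 4)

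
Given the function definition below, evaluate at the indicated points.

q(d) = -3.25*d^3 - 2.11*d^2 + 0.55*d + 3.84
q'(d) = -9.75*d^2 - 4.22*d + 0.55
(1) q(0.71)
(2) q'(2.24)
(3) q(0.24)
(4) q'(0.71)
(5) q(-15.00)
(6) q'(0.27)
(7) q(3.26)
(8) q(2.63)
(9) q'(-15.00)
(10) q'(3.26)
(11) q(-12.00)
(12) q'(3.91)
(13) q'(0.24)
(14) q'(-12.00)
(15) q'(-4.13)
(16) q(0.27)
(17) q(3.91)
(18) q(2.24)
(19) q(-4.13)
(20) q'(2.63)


(1) = 2.00
(2) = -57.82
(3) = 3.81
(4) = -7.36
(5) = 10489.59
(6) = -1.30
(7) = -129.39
(8) = -68.43
(9) = -2129.90
(10) = -116.83
(11) = 5309.40
(12) = -165.01
(13) = -1.02
(14) = -1352.81
(15) = -148.33
(16) = 3.77
(17) = -220.54
(18) = -42.04
(19) = 194.52
(20) = -77.99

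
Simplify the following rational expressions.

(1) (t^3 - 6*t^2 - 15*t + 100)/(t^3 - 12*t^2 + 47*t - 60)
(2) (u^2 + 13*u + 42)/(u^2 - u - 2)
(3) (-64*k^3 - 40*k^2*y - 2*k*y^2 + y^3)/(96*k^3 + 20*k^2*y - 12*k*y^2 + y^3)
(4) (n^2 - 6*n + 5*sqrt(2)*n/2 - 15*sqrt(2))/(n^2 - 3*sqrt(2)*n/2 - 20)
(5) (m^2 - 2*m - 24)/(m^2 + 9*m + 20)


(1) = (t^2 - t - 20)/(t^2 - 7*t + 12)
(2) = (u^2 + 13*u + 42)/(u^2 - u - 2)
(3) = (4*k + y)/(-6*k + y)
(4) = (4*n - 24)/(4*n - 16*sqrt(2))
(5) = (m - 6)/(m + 5)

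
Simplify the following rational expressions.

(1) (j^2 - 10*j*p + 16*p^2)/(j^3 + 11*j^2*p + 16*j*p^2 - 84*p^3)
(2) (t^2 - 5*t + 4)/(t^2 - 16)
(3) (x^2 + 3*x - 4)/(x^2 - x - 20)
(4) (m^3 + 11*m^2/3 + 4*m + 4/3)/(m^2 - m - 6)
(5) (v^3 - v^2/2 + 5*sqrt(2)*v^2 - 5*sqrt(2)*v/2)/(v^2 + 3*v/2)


(1) = (j - 8*p)/(j^2 + 13*j*p + 42*p^2)
(2) = (t - 1)/(t + 4)
(3) = (x - 1)/(x - 5)
(4) = (3*m^2 + 5*m + 2)/(3*m - 9)
(5) = (4*v^2 + v*(-2 + 20*sqrt(2)) - 10*sqrt(2))/(4*v + 6)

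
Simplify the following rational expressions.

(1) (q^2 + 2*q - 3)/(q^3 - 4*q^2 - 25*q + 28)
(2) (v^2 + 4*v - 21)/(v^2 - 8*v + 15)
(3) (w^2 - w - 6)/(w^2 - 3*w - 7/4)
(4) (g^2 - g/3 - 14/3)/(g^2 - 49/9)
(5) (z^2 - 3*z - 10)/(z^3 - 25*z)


(1) = (q + 3)/(q^2 - 3*q - 28)
(2) = (v + 7)/(v - 5)
(3) = (4*w^2 - 4*w - 24)/(4*w^2 - 12*w - 7)
(4) = (3*g + 6)/(3*g + 7)
(5) = (z + 2)/(z^2 + 5*z)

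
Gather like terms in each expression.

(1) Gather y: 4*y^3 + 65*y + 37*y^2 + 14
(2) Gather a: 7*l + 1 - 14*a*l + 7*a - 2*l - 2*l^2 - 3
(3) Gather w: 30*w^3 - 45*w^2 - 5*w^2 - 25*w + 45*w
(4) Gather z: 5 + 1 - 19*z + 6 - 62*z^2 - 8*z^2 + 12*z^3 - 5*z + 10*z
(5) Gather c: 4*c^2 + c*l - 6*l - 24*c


(1) = 4*y^3 + 37*y^2 + 65*y + 14
(2) = a*(7 - 14*l) - 2*l^2 + 5*l - 2
(3) = 30*w^3 - 50*w^2 + 20*w
(4) = 12*z^3 - 70*z^2 - 14*z + 12
(5) = 4*c^2 + c*(l - 24) - 6*l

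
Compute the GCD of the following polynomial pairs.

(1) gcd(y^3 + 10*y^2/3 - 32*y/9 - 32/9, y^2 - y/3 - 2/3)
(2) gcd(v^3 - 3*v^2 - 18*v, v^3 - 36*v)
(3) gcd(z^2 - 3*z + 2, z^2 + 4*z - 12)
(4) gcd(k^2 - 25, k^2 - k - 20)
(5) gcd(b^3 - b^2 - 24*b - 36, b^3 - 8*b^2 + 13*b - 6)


(1) = gcd((y - 4/3)*(y + 2/3)*(y + 4), (y - 1)*(y + 2/3)) = y + 2/3
(2) = v^2 - 6*v
(3) = z - 2
(4) = k - 5
(5) = b - 6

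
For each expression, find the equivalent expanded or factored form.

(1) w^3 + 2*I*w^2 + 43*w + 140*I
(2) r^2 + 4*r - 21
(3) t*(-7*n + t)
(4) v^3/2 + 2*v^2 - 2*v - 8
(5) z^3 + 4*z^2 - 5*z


(1) = (w - 7*I)*(w + 4*I)*(w + 5*I)
(2) = (r - 3)*(r + 7)
(3) = -7*n*t + t^2
(4) = (v/2 + 1)*(v - 2)*(v + 4)
(5) = z*(z - 1)*(z + 5)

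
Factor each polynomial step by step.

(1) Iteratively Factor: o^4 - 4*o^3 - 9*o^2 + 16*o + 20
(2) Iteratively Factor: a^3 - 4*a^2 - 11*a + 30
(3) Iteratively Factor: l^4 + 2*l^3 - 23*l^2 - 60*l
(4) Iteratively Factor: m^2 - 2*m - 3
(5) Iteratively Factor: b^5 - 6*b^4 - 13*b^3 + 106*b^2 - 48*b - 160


(1) = (o - 2)*(o^3 - 2*o^2 - 13*o - 10) = (o - 5)*(o - 2)*(o^2 + 3*o + 2) = (o - 5)*(o - 2)*(o + 1)*(o + 2)
(2) = (a - 2)*(a^2 - 2*a - 15) = (a - 2)*(a + 3)*(a - 5)
(3) = (l - 5)*(l^3 + 7*l^2 + 12*l) = (l - 5)*(l + 3)*(l^2 + 4*l) = (l - 5)*(l + 3)*(l + 4)*(l)
(4) = (m + 1)*(m - 3)
(5) = (b - 2)*(b^4 - 4*b^3 - 21*b^2 + 64*b + 80) = (b - 2)*(b + 1)*(b^3 - 5*b^2 - 16*b + 80) = (b - 5)*(b - 2)*(b + 1)*(b^2 - 16) = (b - 5)*(b - 4)*(b - 2)*(b + 1)*(b + 4)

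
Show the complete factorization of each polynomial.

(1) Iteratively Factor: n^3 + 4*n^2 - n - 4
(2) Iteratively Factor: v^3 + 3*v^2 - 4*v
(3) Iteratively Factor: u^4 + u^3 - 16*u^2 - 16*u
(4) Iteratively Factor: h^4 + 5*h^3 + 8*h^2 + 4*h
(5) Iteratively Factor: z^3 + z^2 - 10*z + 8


(1) = (n + 1)*(n^2 + 3*n - 4) = (n - 1)*(n + 1)*(n + 4)
(2) = (v - 1)*(v^2 + 4*v) = v*(v - 1)*(v + 4)
(3) = (u + 4)*(u^3 - 3*u^2 - 4*u) = (u - 4)*(u + 4)*(u^2 + u) = u*(u - 4)*(u + 4)*(u + 1)
(4) = (h + 2)*(h^3 + 3*h^2 + 2*h) = (h + 2)^2*(h^2 + h) = (h + 1)*(h + 2)^2*(h)
(5) = (z + 4)*(z^2 - 3*z + 2) = (z - 2)*(z + 4)*(z - 1)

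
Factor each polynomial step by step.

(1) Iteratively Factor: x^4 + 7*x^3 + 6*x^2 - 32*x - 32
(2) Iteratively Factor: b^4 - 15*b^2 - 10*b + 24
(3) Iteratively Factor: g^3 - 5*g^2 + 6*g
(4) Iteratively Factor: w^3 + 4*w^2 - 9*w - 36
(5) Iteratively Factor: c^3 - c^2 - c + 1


(1) = (x + 4)*(x^3 + 3*x^2 - 6*x - 8) = (x - 2)*(x + 4)*(x^2 + 5*x + 4) = (x - 2)*(x + 4)^2*(x + 1)
(2) = (b - 4)*(b^3 + 4*b^2 + b - 6) = (b - 4)*(b - 1)*(b^2 + 5*b + 6) = (b - 4)*(b - 1)*(b + 3)*(b + 2)
(3) = (g - 2)*(g^2 - 3*g) = g*(g - 2)*(g - 3)
(4) = (w - 3)*(w^2 + 7*w + 12) = (w - 3)*(w + 4)*(w + 3)
(5) = (c + 1)*(c^2 - 2*c + 1) = (c - 1)*(c + 1)*(c - 1)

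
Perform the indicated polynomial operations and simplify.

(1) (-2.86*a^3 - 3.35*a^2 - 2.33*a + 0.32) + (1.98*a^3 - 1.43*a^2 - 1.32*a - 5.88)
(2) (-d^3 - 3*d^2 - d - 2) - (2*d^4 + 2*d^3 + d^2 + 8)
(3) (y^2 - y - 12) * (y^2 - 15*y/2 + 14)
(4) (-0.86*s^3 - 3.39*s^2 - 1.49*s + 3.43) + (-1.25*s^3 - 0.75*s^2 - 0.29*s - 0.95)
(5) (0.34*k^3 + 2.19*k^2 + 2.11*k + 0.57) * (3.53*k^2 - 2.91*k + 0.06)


(1) = -0.88*a^3 - 4.78*a^2 - 3.65*a - 5.56
(2) = -2*d^4 - 3*d^3 - 4*d^2 - d - 10
(3) = y^4 - 17*y^3/2 + 19*y^2/2 + 76*y - 168
(4) = -2.11*s^3 - 4.14*s^2 - 1.78*s + 2.48
(5) = 1.2002*k^5 + 6.7413*k^4 + 1.0958*k^3 - 3.9966*k^2 - 1.5321*k + 0.0342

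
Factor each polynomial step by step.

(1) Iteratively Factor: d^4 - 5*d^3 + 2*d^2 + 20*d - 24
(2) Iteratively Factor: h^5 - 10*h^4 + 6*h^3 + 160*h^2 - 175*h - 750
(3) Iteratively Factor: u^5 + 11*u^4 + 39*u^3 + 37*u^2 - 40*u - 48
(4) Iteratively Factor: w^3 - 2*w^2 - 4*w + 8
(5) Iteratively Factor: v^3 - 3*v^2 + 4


(1) = (d - 2)*(d^3 - 3*d^2 - 4*d + 12) = (d - 2)^2*(d^2 - d - 6) = (d - 3)*(d - 2)^2*(d + 2)
(2) = (h - 5)*(h^4 - 5*h^3 - 19*h^2 + 65*h + 150) = (h - 5)*(h + 3)*(h^3 - 8*h^2 + 5*h + 50) = (h - 5)^2*(h + 3)*(h^2 - 3*h - 10) = (h - 5)^2*(h + 2)*(h + 3)*(h - 5)
(3) = (u + 4)*(u^4 + 7*u^3 + 11*u^2 - 7*u - 12) = (u + 4)^2*(u^3 + 3*u^2 - u - 3) = (u + 3)*(u + 4)^2*(u^2 - 1) = (u - 1)*(u + 3)*(u + 4)^2*(u + 1)
(4) = (w - 2)*(w^2 - 4) = (w - 2)*(w + 2)*(w - 2)
(5) = (v - 2)*(v^2 - v - 2) = (v - 2)^2*(v + 1)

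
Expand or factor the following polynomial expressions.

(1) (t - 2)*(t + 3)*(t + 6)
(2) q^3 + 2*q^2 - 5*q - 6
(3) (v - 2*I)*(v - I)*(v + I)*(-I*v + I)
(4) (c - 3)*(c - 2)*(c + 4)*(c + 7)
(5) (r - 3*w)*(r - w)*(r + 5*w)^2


(1) = t^3 + 7*t^2 - 36
(2) = (q - 2)*(q + 1)*(q + 3)
(3) = -I*v^4 - 2*v^3 + I*v^3 + 2*v^2 - I*v^2 - 2*v + I*v + 2
(4) = c^4 + 6*c^3 - 21*c^2 - 74*c + 168
(5) = r^4 + 6*r^3*w - 12*r^2*w^2 - 70*r*w^3 + 75*w^4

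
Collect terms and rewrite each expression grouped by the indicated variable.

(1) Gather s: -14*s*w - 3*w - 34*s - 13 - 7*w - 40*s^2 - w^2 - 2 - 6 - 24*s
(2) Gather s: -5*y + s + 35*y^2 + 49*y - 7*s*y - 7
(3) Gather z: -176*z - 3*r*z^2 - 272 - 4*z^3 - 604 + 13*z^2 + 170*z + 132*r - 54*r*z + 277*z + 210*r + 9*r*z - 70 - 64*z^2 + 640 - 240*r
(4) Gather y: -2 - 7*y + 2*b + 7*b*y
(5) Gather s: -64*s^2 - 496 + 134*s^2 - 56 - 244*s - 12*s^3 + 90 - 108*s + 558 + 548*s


(1) = -40*s^2 + s*(-14*w - 58) - w^2 - 10*w - 21
(2) = s*(1 - 7*y) + 35*y^2 + 44*y - 7
(3) = 102*r - 4*z^3 + z^2*(-3*r - 51) + z*(271 - 45*r) - 306
(4) = 2*b + y*(7*b - 7) - 2
(5) = -12*s^3 + 70*s^2 + 196*s + 96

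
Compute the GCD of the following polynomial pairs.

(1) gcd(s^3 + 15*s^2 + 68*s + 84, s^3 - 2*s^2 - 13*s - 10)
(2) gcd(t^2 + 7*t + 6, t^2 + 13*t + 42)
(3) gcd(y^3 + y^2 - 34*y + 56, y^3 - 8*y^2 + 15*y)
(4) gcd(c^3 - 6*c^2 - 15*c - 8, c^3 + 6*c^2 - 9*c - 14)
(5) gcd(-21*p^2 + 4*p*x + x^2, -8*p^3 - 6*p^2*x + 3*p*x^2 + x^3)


(1) = s + 2
(2) = t + 6
(3) = gcd((y - 4)*(y - 2)*(y + 7), y*(y - 5)*(y - 3)) = 1
(4) = c + 1
(5) = gcd((-3*p + x)*(7*p + x), (-2*p + x)*(p + x)*(4*p + x)) = 1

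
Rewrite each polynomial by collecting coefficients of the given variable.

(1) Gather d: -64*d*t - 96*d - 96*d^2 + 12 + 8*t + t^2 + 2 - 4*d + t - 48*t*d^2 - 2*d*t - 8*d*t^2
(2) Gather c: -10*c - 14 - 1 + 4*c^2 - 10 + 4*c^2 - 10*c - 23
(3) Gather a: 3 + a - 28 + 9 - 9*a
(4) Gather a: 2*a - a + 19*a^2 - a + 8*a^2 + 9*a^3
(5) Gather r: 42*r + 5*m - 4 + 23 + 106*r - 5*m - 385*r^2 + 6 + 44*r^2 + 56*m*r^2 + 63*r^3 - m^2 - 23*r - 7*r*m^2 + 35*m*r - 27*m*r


(1) = d^2*(-48*t - 96) + d*(-8*t^2 - 66*t - 100) + t^2 + 9*t + 14
(2) = 8*c^2 - 20*c - 48
(3) = -8*a - 16
(4) = 9*a^3 + 27*a^2
(5) = -m^2 + 63*r^3 + r^2*(56*m - 341) + r*(-7*m^2 + 8*m + 125) + 25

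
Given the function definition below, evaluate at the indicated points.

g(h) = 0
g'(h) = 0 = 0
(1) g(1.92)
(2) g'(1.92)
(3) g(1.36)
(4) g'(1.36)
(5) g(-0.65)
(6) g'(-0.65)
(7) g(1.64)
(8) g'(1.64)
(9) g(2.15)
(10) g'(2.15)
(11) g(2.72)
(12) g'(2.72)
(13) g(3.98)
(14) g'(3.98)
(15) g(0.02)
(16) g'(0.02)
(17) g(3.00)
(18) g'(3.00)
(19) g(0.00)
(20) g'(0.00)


(1) = 0.00
(2) = 0.00
(3) = 0.00
(4) = 0.00
(5) = 0.00
(6) = 0.00
(7) = 0.00
(8) = 0.00
(9) = 0.00
(10) = 0.00
(11) = 0.00
(12) = 0.00
(13) = 0.00
(14) = 0.00
(15) = 0.00
(16) = 0.00
(17) = 0.00
(18) = 0.00
(19) = 0.00
(20) = 0.00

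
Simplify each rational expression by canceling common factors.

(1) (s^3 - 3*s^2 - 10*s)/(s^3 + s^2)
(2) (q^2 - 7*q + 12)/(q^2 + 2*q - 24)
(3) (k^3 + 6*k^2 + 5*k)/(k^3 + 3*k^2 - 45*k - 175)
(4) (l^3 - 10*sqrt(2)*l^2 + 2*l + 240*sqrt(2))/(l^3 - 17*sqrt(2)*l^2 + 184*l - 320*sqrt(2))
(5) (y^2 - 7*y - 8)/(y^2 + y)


(1) = (s^2 - 3*s - 10)/(s^2 + s)
(2) = (q - 3)/(q + 6)
(3) = (k^2 + k)/(k^2 - 2*k - 35)
(4) = (l + 3*sqrt(2))/(l - 4*sqrt(2))
(5) = (y - 8)/y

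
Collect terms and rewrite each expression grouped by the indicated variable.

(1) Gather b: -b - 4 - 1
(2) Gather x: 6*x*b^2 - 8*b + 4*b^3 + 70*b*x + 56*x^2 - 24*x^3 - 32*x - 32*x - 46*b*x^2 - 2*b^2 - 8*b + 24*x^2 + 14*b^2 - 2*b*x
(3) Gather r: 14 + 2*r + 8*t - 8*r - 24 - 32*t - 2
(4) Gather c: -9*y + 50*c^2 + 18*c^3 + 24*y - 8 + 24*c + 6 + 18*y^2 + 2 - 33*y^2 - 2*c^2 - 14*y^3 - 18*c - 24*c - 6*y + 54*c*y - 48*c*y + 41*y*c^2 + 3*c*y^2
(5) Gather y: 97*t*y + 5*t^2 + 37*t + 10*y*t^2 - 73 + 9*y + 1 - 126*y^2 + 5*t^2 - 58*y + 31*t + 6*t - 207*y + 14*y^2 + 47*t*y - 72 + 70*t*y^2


(1) = -b - 5
(2) = 4*b^3 + 12*b^2 - 16*b - 24*x^3 + x^2*(80 - 46*b) + x*(6*b^2 + 68*b - 64)
(3) = -6*r - 24*t - 12
(4) = 18*c^3 + c^2*(41*y + 48) + c*(3*y^2 + 6*y - 18) - 14*y^3 - 15*y^2 + 9*y
(5) = 10*t^2 + 74*t + y^2*(70*t - 112) + y*(10*t^2 + 144*t - 256) - 144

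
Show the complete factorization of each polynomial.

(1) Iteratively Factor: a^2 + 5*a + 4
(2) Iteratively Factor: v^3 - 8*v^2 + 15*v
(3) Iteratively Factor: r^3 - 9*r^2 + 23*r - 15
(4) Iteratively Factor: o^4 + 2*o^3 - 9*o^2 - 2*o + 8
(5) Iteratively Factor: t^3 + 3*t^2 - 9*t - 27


(1) = (a + 4)*(a + 1)
(2) = (v - 3)*(v^2 - 5*v) = v*(v - 3)*(v - 5)
(3) = (r - 5)*(r^2 - 4*r + 3) = (r - 5)*(r - 3)*(r - 1)
(4) = (o + 4)*(o^3 - 2*o^2 - o + 2) = (o + 1)*(o + 4)*(o^2 - 3*o + 2) = (o - 1)*(o + 1)*(o + 4)*(o - 2)
(5) = (t + 3)*(t^2 - 9) = (t - 3)*(t + 3)*(t + 3)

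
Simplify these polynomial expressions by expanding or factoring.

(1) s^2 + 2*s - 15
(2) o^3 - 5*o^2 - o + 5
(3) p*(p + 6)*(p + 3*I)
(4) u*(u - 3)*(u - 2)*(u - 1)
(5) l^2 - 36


(1) = (s - 3)*(s + 5)
(2) = (o - 5)*(o - 1)*(o + 1)
(3) = p^3 + 6*p^2 + 3*I*p^2 + 18*I*p
(4) = u^4 - 6*u^3 + 11*u^2 - 6*u
(5) = (l - 6)*(l + 6)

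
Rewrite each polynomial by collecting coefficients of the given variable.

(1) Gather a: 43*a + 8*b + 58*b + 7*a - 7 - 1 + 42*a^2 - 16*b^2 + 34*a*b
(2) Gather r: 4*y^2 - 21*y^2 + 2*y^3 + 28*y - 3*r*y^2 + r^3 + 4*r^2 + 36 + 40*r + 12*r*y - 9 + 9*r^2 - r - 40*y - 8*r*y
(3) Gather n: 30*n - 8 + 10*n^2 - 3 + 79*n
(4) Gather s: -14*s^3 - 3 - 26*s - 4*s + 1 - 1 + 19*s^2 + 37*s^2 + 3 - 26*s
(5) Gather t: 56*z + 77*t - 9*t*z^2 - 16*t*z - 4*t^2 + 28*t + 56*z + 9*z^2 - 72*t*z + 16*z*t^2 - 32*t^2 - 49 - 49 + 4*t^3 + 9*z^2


(1) = 42*a^2 + a*(34*b + 50) - 16*b^2 + 66*b - 8
(2) = r^3 + 13*r^2 + r*(-3*y^2 + 4*y + 39) + 2*y^3 - 17*y^2 - 12*y + 27
(3) = 10*n^2 + 109*n - 11
(4) = -14*s^3 + 56*s^2 - 56*s
(5) = 4*t^3 + t^2*(16*z - 36) + t*(-9*z^2 - 88*z + 105) + 18*z^2 + 112*z - 98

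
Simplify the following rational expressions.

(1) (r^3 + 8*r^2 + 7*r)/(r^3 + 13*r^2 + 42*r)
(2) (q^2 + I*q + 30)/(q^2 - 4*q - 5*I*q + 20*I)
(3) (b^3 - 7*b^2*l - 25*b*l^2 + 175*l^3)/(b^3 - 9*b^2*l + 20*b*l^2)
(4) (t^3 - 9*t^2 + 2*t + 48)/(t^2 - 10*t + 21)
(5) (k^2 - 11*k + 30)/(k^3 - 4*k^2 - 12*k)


(1) = (r + 1)/(r + 6)
(2) = (q + 6*I)/(q - 4)
(3) = (b^2 - 2*b*l - 35*l^2)/(b^2 - 4*b*l)
(4) = (t^2 - 6*t - 16)/(t - 7)
(5) = (k - 5)/(k^2 + 2*k)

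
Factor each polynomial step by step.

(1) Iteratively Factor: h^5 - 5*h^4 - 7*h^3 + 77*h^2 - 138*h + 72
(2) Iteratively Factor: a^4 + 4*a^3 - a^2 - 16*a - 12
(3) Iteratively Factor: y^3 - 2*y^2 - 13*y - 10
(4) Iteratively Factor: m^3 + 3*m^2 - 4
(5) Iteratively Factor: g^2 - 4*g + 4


(1) = (h - 3)*(h^4 - 2*h^3 - 13*h^2 + 38*h - 24) = (h - 3)*(h - 2)*(h^3 - 13*h + 12) = (h - 3)*(h - 2)*(h + 4)*(h^2 - 4*h + 3) = (h - 3)*(h - 2)*(h - 1)*(h + 4)*(h - 3)
(2) = (a - 2)*(a^3 + 6*a^2 + 11*a + 6) = (a - 2)*(a + 1)*(a^2 + 5*a + 6) = (a - 2)*(a + 1)*(a + 2)*(a + 3)
(3) = (y + 2)*(y^2 - 4*y - 5) = (y + 1)*(y + 2)*(y - 5)
(4) = (m + 2)*(m^2 + m - 2) = (m + 2)^2*(m - 1)
(5) = (g - 2)*(g - 2)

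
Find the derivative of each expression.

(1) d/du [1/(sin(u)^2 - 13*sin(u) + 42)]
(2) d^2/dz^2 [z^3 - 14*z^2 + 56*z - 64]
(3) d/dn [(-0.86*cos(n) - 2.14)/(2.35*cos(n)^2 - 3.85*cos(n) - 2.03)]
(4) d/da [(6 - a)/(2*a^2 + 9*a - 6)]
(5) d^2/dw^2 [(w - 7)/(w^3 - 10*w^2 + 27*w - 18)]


(1) = (13 - 2*sin(u))*cos(u)/(sin(u)^2 - 13*sin(u) + 42)^2
(2) = 6*z - 28
(3) = (-2.021*cos(n)^2 - 10.058*cos(n) + 6.4932)*sin(n)/(5.5225*cos(n)^4 - 18.095*cos(n)^3 + 5.2815*cos(n)^2 + 15.631*cos(n) + 4.1209)
(4) = (-2*a^2 - 9*a + (a - 6)*(4*a + 9) + 6)/(2*a^2 + 9*a - 6)^2
(5) = 2*((w - 7)*(3*w^2 - 20*w + 27)^2 + (-3*w^2 + 20*w - (w - 7)*(3*w - 10) - 27)*(w^3 - 10*w^2 + 27*w - 18))/(w^3 - 10*w^2 + 27*w - 18)^3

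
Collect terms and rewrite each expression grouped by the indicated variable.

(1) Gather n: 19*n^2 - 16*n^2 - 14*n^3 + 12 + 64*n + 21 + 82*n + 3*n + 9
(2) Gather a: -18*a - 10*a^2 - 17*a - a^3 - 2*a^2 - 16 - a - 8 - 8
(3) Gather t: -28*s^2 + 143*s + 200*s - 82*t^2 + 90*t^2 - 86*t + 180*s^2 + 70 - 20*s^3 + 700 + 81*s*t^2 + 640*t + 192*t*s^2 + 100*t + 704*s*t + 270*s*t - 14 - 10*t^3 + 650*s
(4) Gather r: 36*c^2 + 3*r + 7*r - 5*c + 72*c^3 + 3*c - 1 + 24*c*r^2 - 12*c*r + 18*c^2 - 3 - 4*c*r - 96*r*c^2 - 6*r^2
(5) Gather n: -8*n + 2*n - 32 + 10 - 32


(1) = -14*n^3 + 3*n^2 + 149*n + 42
(2) = -a^3 - 12*a^2 - 36*a - 32
(3) = -20*s^3 + 152*s^2 + 993*s - 10*t^3 + t^2*(81*s + 8) + t*(192*s^2 + 974*s + 654) + 756
(4) = 72*c^3 + 54*c^2 - 2*c + r^2*(24*c - 6) + r*(-96*c^2 - 16*c + 10) - 4
(5) = -6*n - 54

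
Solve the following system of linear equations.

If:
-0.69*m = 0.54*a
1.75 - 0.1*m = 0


Then:
a = -22.36
m = 17.50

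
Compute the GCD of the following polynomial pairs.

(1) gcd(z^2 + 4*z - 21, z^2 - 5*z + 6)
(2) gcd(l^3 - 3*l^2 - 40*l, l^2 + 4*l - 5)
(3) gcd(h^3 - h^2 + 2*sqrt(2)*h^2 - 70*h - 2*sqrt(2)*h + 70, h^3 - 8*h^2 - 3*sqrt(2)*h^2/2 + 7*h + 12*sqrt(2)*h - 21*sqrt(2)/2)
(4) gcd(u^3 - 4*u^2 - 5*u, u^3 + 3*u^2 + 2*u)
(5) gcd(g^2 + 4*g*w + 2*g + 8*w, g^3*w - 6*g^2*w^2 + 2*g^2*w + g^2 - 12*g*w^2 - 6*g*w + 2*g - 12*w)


(1) = gcd((z - 3)*(z + 7), (z - 3)*(z - 2)) = z - 3
(2) = gcd(l*(l - 8)*(l + 5), (l - 1)*(l + 5)) = l + 5
(3) = h - 1
(4) = gcd(u*(u - 5)*(u + 1), u*(u + 1)*(u + 2)) = u^2 + u
(5) = g + 2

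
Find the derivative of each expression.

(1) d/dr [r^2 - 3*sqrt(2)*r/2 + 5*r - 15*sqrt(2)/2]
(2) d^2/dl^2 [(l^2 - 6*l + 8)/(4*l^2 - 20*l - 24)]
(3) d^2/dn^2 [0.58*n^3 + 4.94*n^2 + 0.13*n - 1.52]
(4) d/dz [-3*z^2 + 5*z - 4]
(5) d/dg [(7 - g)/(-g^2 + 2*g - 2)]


(1) = 2*r - 3*sqrt(2)/2 + 5
(2) = (-l^3 + 42*l^2 - 228*l + 464)/(2*(l^6 - 15*l^5 + 57*l^4 + 55*l^3 - 342*l^2 - 540*l - 216))
(3) = 3.48*n + 9.88
(4) = 5 - 6*z
(5) = (g^2 - 2*g - 2*(g - 7)*(g - 1) + 2)/(g^2 - 2*g + 2)^2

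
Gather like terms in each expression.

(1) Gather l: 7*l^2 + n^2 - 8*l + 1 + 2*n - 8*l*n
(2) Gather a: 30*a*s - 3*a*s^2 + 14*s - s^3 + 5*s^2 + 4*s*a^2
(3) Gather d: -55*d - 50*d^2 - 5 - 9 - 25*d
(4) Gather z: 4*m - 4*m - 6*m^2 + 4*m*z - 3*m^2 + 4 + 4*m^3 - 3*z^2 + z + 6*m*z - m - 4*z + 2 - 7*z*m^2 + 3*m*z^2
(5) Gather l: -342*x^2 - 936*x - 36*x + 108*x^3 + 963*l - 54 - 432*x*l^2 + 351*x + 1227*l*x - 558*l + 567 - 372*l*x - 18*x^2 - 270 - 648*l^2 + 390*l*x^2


(1) = 7*l^2 + l*(-8*n - 8) + n^2 + 2*n + 1
(2) = 4*a^2*s + a*(-3*s^2 + 30*s) - s^3 + 5*s^2 + 14*s
(3) = -50*d^2 - 80*d - 14
(4) = 4*m^3 - 9*m^2 - m + z^2*(3*m - 3) + z*(-7*m^2 + 10*m - 3) + 6
(5) = l^2*(-432*x - 648) + l*(390*x^2 + 855*x + 405) + 108*x^3 - 360*x^2 - 621*x + 243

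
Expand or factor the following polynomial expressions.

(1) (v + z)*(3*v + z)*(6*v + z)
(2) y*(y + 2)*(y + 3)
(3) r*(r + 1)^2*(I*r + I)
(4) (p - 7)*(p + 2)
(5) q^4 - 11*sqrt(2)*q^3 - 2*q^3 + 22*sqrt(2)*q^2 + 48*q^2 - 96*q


(1) = 18*v^3 + 27*v^2*z + 10*v*z^2 + z^3
(2) = y^3 + 5*y^2 + 6*y
(3) = I*r^4 + 3*I*r^3 + 3*I*r^2 + I*r
(4) = p^2 - 5*p - 14
(5) = q*(q - 2)*(q - 8*sqrt(2))*(q - 3*sqrt(2))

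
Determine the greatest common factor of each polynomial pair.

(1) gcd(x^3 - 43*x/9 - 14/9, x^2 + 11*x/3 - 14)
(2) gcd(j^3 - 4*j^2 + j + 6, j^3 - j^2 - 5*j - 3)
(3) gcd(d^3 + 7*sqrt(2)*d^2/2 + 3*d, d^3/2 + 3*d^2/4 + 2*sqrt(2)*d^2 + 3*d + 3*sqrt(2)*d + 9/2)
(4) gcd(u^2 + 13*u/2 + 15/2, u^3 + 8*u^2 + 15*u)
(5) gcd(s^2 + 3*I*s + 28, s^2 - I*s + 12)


(1) = x - 7/3
(2) = gcd((j - 3)*(j - 2)*(j + 1), (j - 3)*(j + 1)^2) = j^2 - 2*j - 3
(3) = gcd(d*(d + sqrt(2)/2)*(d + 3*sqrt(2)), (d/2 + sqrt(2)/2)*(d + 3/2)*(d + 3*sqrt(2))) = d + 3*sqrt(2)
(4) = gcd((u + 3/2)*(u + 5), u*(u + 3)*(u + 5)) = u + 5
(5) = gcd((s - 4*I)*(s + 7*I), (s - 4*I)*(s + 3*I)) = s - 4*I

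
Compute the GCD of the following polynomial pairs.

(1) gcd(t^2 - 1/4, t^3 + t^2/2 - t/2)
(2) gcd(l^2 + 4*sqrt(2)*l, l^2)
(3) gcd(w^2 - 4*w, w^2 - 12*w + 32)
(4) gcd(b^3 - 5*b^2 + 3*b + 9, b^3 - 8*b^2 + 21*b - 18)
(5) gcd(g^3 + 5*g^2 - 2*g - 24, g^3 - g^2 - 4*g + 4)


(1) = t - 1/2
(2) = l
(3) = gcd(w*(w - 4), (w - 8)*(w - 4)) = w - 4
(4) = b^2 - 6*b + 9
(5) = g - 2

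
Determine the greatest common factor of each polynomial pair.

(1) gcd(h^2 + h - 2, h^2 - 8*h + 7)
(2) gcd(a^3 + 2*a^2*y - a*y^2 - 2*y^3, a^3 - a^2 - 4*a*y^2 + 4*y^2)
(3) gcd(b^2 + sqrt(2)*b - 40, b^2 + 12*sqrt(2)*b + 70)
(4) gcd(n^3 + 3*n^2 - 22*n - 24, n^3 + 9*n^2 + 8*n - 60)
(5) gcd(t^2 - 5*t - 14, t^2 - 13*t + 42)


(1) = h - 1
(2) = a + 2*y
(3) = b + 5*sqrt(2)
(4) = gcd((n - 4)*(n + 1)*(n + 6), (n - 2)*(n + 5)*(n + 6)) = n + 6
(5) = gcd((t - 7)*(t + 2), (t - 7)*(t - 6)) = t - 7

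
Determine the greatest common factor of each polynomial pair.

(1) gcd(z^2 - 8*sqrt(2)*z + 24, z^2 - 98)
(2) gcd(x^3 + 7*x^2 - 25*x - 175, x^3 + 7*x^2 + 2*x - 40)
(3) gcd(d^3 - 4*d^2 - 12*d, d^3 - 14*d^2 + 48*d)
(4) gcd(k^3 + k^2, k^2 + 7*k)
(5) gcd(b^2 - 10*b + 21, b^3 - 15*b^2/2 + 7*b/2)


(1) = 1
(2) = x + 5
(3) = d^2 - 6*d
(4) = gcd(k^2*(k + 1), k*(k + 7)) = k
(5) = b - 7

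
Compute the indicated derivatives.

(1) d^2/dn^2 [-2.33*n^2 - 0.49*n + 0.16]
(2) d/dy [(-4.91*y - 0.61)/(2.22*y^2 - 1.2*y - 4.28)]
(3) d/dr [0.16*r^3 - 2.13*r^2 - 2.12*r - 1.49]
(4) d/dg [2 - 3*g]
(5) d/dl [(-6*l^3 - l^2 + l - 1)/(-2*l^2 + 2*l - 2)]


(1) = -4.66000000000000
(2) = (10.9002*y^2 + 2.7084*y + 20.2828)/(4.9284*y^4 - 5.328*y^3 - 17.5632*y^2 + 10.272*y + 18.3184)
(3) = 0.48*r^2 - 4.26*r - 2.12
(4) = -3
(5) = 3*l^2*(l^2 - 2*l + 3)/(l^4 - 2*l^3 + 3*l^2 - 2*l + 1)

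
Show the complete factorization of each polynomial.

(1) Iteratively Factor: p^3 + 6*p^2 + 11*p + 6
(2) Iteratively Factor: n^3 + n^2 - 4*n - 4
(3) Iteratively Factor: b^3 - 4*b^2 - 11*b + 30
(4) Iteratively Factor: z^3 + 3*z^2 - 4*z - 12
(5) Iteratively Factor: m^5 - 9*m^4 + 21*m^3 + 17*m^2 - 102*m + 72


(1) = (p + 2)*(p^2 + 4*p + 3) = (p + 1)*(p + 2)*(p + 3)
(2) = (n + 2)*(n^2 - n - 2) = (n - 2)*(n + 2)*(n + 1)
(3) = (b - 5)*(b^2 + b - 6) = (b - 5)*(b + 3)*(b - 2)
(4) = (z + 2)*(z^2 + z - 6) = (z - 2)*(z + 2)*(z + 3)
(5) = (m - 1)*(m^4 - 8*m^3 + 13*m^2 + 30*m - 72) = (m - 3)*(m - 1)*(m^3 - 5*m^2 - 2*m + 24) = (m - 4)*(m - 3)*(m - 1)*(m^2 - m - 6) = (m - 4)*(m - 3)*(m - 1)*(m + 2)*(m - 3)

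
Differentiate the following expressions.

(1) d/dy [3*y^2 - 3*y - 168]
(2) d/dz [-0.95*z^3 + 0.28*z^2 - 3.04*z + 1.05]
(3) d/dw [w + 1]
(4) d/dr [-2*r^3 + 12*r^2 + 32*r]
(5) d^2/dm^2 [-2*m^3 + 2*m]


(1) = 6*y - 3
(2) = -2.85*z^2 + 0.56*z - 3.04
(3) = 1
(4) = -6*r^2 + 24*r + 32
(5) = -12*m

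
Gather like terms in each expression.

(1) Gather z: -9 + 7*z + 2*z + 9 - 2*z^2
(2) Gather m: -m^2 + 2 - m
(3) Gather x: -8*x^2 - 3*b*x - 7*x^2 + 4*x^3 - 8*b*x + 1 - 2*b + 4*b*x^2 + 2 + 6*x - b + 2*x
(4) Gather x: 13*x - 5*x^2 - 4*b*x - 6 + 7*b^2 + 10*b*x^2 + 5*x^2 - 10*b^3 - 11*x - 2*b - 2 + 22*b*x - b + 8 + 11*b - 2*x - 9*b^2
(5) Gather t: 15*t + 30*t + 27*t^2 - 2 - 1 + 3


(1) = -2*z^2 + 9*z
(2) = -m^2 - m + 2
(3) = -3*b + 4*x^3 + x^2*(4*b - 15) + x*(8 - 11*b) + 3
(4) = -10*b^3 - 2*b^2 + 10*b*x^2 + 18*b*x + 8*b
(5) = 27*t^2 + 45*t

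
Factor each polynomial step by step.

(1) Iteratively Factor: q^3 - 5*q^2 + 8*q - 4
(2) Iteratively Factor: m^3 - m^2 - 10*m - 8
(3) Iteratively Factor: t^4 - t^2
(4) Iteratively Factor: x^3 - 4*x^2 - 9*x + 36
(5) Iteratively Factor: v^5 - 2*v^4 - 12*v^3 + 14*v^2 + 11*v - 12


(1) = (q - 2)*(q^2 - 3*q + 2) = (q - 2)^2*(q - 1)
(2) = (m + 2)*(m^2 - 3*m - 4) = (m - 4)*(m + 2)*(m + 1)
(3) = (t + 1)*(t^3 - t^2) = t*(t + 1)*(t^2 - t) = t^2*(t + 1)*(t - 1)
(4) = (x - 4)*(x^2 - 9) = (x - 4)*(x + 3)*(x - 3)
(5) = (v + 1)*(v^4 - 3*v^3 - 9*v^2 + 23*v - 12) = (v + 1)*(v + 3)*(v^3 - 6*v^2 + 9*v - 4) = (v - 1)*(v + 1)*(v + 3)*(v^2 - 5*v + 4) = (v - 1)^2*(v + 1)*(v + 3)*(v - 4)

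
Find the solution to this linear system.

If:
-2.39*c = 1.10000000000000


Then:
c = -0.46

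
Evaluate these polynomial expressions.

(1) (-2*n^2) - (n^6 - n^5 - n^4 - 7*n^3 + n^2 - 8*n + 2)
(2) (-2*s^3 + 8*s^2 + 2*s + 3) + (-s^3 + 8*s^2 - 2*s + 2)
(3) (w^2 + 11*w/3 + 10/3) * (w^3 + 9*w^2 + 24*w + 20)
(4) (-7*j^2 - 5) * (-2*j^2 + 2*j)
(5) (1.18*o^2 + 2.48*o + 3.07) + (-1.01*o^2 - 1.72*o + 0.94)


(1) = -n^6 + n^5 + n^4 + 7*n^3 - 3*n^2 + 8*n - 2
(2) = -3*s^3 + 16*s^2 + 5
(3) = w^5 + 38*w^4/3 + 181*w^3/3 + 138*w^2 + 460*w/3 + 200/3
(4) = 14*j^4 - 14*j^3 + 10*j^2 - 10*j
(5) = 0.17*o^2 + 0.76*o + 4.01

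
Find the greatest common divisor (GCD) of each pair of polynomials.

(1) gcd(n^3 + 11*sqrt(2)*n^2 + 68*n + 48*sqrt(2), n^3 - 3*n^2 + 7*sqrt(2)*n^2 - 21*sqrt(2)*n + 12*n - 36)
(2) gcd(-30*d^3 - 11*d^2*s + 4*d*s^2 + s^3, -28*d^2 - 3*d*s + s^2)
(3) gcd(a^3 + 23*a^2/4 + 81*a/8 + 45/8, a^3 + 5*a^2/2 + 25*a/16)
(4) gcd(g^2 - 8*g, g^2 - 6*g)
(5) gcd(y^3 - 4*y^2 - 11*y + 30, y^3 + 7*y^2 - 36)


(1) = gcd((n + sqrt(2))*(n + 4*sqrt(2))*(n + 6*sqrt(2)), (n - 3)*(n + sqrt(2))*(n + 6*sqrt(2))) = n^2 + 7*sqrt(2)*n + 12
(2) = gcd((-3*d + s)*(2*d + s)*(5*d + s), (-7*d + s)*(4*d + s)) = 1
(3) = a + 5/4
(4) = gcd(g*(g - 8), g*(g - 6)) = g
(5) = y^2 + y - 6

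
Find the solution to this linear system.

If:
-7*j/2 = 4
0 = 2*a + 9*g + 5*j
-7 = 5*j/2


Then:
No Solution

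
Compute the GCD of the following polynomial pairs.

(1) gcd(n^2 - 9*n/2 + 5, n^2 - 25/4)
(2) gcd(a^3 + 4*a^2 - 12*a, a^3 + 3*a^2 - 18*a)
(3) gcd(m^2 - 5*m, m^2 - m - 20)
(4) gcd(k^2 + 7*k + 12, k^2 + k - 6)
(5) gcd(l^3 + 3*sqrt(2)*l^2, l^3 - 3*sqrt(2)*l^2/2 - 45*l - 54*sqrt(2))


(1) = gcd((n - 5/2)*(n - 2), (n - 5/2)*(n + 5/2)) = n - 5/2
(2) = a^2 + 6*a
(3) = m - 5
(4) = gcd((k + 3)*(k + 4), (k - 2)*(k + 3)) = k + 3
(5) = gcd(l^2*(l + 3*sqrt(2)), (l - 6*sqrt(2))*(l + 3*sqrt(2)/2)*(l + 3*sqrt(2))) = l + 3*sqrt(2)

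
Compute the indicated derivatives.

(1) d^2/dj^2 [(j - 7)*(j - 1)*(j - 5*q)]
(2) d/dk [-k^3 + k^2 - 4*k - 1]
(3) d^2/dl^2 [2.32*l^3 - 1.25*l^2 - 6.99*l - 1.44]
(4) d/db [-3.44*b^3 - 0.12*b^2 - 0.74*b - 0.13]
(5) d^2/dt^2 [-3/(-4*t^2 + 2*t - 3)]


(1) = 6*j - 10*q - 16
(2) = -3*k^2 + 2*k - 4
(3) = 13.92*l - 2.5
(4) = -10.32*b^2 - 0.24*b - 0.74
(5) = 24*(-4*t^2 + 2*t + (4*t - 1)^2 - 3)/(4*t^2 - 2*t + 3)^3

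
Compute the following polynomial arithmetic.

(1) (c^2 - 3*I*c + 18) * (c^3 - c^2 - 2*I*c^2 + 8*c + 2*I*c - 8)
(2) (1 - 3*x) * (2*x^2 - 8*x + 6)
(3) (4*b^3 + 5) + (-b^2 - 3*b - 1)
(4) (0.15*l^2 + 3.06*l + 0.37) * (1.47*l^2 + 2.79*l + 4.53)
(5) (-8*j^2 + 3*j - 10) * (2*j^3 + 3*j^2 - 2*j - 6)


(1) = c^5 - c^4 - 5*I*c^4 + 20*c^3 + 5*I*c^3 - 20*c^2 - 60*I*c^2 + 144*c + 60*I*c - 144
(2) = -6*x^3 + 26*x^2 - 26*x + 6
(3) = 4*b^3 - b^2 - 3*b + 4
(4) = 0.2205*l^4 + 4.9167*l^3 + 9.7608*l^2 + 14.8941*l + 1.6761
(5) = -16*j^5 - 18*j^4 + 5*j^3 + 12*j^2 + 2*j + 60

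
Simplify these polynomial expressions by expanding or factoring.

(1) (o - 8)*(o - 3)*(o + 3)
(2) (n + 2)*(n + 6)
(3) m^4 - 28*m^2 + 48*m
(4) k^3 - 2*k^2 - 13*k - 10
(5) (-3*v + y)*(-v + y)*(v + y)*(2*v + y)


(1) = o^3 - 8*o^2 - 9*o + 72
(2) = n^2 + 8*n + 12
(3) = m*(m - 4)*(m - 2)*(m + 6)
(4) = (k - 5)*(k + 1)*(k + 2)
(5) = 6*v^4 + v^3*y - 7*v^2*y^2 - v*y^3 + y^4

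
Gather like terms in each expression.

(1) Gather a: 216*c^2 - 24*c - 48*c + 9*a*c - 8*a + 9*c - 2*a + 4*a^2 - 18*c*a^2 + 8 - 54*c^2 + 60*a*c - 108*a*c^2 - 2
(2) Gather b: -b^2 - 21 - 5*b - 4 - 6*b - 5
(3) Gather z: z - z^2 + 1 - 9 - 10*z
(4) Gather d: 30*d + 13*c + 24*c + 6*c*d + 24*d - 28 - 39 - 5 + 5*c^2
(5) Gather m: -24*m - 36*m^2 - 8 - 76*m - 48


(1) = a^2*(4 - 18*c) + a*(-108*c^2 + 69*c - 10) + 162*c^2 - 63*c + 6
(2) = -b^2 - 11*b - 30
(3) = -z^2 - 9*z - 8
(4) = 5*c^2 + 37*c + d*(6*c + 54) - 72
(5) = -36*m^2 - 100*m - 56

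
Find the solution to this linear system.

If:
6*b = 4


Then:
b = 2/3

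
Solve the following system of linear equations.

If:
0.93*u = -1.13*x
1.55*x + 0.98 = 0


Then:
u = 0.77
x = -0.63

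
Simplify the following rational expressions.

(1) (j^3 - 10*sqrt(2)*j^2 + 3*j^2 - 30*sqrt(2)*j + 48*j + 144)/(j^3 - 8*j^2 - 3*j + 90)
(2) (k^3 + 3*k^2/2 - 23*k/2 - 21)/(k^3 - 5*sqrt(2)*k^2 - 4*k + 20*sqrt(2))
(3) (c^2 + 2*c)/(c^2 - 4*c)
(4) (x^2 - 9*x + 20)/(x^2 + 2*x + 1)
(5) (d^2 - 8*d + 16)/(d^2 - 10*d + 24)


(1) = (j^2 - 10*sqrt(2)*j + 48)/(j^2 - 11*j + 30)
(2) = (2*k^2 - k - 21)/(2*k^2 + k*(-10*sqrt(2) - 4) + 20*sqrt(2))
(3) = (c + 2)/(c - 4)
(4) = (x^2 - 9*x + 20)/(x^2 + 2*x + 1)
(5) = (d - 4)/(d - 6)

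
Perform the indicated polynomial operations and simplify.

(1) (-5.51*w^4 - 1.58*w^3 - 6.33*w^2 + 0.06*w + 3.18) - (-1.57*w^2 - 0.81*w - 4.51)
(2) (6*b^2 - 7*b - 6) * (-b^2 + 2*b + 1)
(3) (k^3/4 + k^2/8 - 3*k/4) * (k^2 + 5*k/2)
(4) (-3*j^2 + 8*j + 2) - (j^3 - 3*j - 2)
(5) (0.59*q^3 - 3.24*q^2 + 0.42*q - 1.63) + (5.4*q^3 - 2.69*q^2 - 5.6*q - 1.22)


(1) = -5.51*w^4 - 1.58*w^3 - 4.76*w^2 + 0.87*w + 7.69
(2) = -6*b^4 + 19*b^3 - 2*b^2 - 19*b - 6
(3) = k^5/4 + 3*k^4/4 - 7*k^3/16 - 15*k^2/8
(4) = -j^3 - 3*j^2 + 11*j + 4
(5) = 5.99*q^3 - 5.93*q^2 - 5.18*q - 2.85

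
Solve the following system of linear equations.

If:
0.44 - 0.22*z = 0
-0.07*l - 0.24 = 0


Then:
l = -3.43
z = 2.00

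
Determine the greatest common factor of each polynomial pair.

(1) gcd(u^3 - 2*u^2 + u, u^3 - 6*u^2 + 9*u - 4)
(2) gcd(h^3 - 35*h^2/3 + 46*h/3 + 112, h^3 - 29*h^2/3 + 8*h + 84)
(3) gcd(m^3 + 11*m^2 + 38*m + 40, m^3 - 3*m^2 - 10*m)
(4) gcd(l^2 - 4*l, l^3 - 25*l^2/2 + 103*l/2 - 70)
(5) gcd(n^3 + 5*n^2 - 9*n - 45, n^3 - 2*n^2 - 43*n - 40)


(1) = gcd(u*(u - 1)^2, (u - 4)*(u - 1)^2) = u^2 - 2*u + 1
(2) = gcd((h - 8)*(h - 6)*(h + 7/3), (h - 6)^2*(h + 7/3)) = h^2 - 11*h/3 - 14
(3) = m + 2
(4) = l - 4
(5) = n + 5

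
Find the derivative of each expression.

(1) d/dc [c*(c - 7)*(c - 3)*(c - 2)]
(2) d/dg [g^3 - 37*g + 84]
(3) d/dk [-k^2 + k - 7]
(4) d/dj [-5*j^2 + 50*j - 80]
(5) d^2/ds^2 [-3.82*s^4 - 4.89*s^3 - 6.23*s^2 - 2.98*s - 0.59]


(1) = 4*c^3 - 36*c^2 + 82*c - 42
(2) = 3*g^2 - 37
(3) = 1 - 2*k
(4) = 50 - 10*j
(5) = -45.84*s^2 - 29.34*s - 12.46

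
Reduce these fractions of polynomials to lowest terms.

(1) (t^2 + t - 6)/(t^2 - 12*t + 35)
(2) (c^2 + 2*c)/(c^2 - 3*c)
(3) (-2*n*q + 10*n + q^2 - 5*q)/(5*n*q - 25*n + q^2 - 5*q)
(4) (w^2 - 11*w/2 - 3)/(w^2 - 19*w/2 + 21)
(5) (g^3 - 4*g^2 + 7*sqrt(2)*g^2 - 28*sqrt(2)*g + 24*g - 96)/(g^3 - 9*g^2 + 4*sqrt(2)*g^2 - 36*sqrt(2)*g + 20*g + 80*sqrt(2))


(1) = (t^2 + t - 6)/(t^2 - 12*t + 35)
(2) = (c + 2)/(c - 3)
(3) = (-2*n + q)/(5*n + q)
(4) = (2*w + 1)/(2*w - 7)
(5) = (g + 3*sqrt(2))/(g - 5)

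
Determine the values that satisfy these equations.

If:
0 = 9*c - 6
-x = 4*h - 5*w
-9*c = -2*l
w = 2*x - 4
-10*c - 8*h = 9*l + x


Then:
c = 2/3
h = -17/4
l = 3
w = -10/3
x = 1/3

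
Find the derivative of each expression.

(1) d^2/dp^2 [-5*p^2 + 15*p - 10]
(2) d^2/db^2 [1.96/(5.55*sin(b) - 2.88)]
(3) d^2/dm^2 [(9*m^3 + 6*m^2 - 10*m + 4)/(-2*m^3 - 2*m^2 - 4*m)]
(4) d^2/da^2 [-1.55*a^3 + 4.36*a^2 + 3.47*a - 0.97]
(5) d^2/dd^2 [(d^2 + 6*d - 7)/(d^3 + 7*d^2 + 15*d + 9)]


(1) = -10
(2) = (-60.3729*sin(b)^2 - 31.32864*sin(b) + 120.7458)/(5.55*sin(b) - 2.88)^3
(3) = (3*m^6 + 84*m^5 + 42*m^4 - 66*m^3 - 36*m^2 - 24*m - 16)/(m^3*(m^6 + 3*m^5 + 9*m^4 + 13*m^3 + 18*m^2 + 12*m + 8))
(4) = 8.72 - 9.3*a
(5) = 2*(d^4 + 12*d^3 - 42*d^2 - 212*d - 207)/(d^7 + 15*d^6 + 93*d^5 + 307*d^4 + 579*d^3 + 621*d^2 + 351*d + 81)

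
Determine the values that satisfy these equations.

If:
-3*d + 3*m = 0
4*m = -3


Then:
d = -3/4
m = -3/4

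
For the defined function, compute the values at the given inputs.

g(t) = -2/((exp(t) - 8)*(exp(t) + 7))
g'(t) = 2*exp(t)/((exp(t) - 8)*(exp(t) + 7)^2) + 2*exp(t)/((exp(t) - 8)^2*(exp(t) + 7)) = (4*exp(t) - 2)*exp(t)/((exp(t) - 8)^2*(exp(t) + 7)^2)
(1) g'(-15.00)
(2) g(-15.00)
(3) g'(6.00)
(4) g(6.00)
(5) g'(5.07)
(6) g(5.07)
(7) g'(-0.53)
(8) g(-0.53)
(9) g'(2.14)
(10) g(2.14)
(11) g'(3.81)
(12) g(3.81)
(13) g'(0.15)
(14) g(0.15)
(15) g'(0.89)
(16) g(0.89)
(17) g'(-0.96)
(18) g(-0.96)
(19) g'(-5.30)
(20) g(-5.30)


(1) = -0.00
(2) = 0.04
(3) = 0.00
(4) = -0.00
(5) = 0.00
(6) = -0.00
(7) = 0.00
(8) = 0.04
(9) = 4.54
(10) = -0.26
(11) = 0.00
(12) = -0.00
(13) = 0.00
(14) = 0.04
(15) = 0.01
(16) = 0.04
(17) = -0.00
(18) = 0.04
(19) = -0.00
(20) = 0.04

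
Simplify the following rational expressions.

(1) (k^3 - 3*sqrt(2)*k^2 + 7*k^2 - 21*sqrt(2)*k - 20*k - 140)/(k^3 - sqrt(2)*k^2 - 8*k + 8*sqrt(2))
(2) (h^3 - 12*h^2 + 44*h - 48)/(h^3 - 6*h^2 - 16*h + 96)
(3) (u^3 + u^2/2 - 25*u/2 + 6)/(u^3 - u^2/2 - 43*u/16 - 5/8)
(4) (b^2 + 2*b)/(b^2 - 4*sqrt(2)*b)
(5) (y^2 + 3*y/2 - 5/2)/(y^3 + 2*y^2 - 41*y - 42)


(1) = (k^2 + k*(7 - 5*sqrt(2)) - 35*sqrt(2))/(k^2 - 3*sqrt(2)*k + 4)
(2) = (h - 2)/(h + 4)
(3) = (16*u^3 + 8*u^2 - 200*u + 96)/(16*u^3 - 8*u^2 - 43*u - 10)
(4) = (b + 2)/(b - 4*sqrt(2))
(5) = (2*y^2 + 3*y - 5)/(2*y^3 + 4*y^2 - 82*y - 84)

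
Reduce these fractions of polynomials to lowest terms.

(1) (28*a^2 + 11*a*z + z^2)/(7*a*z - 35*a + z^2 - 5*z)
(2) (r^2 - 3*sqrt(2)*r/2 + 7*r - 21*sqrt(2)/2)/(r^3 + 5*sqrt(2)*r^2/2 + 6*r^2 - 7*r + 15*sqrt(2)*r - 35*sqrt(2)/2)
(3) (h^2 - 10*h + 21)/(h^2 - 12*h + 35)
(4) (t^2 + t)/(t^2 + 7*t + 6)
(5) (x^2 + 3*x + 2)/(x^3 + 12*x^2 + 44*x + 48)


(1) = (4*a + z)/(z - 5)
(2) = (4*r - 6*sqrt(2))/(4*r^2 + r*(-4 + 10*sqrt(2)) - 10*sqrt(2))
(3) = (h - 3)/(h - 5)
(4) = t/(t + 6)
(5) = (x + 1)/(x^2 + 10*x + 24)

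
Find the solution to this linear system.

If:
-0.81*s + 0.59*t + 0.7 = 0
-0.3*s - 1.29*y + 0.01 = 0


Then:
s = 0.0333333333333333 - 4.3*y
t = -5.90338983050847*y - 1.14067796610169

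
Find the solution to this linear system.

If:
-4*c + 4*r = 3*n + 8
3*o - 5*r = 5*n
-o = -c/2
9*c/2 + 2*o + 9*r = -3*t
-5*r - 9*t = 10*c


Then:
c = -1760/1533
n = -1048/1533
o = -880/1533
r = 520/1533
t = 5000/4599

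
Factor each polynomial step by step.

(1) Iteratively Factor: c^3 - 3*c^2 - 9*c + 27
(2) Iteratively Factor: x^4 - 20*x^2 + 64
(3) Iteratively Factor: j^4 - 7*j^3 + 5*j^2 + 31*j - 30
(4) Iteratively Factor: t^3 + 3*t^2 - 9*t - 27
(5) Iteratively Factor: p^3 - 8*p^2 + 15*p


(1) = (c + 3)*(c^2 - 6*c + 9) = (c - 3)*(c + 3)*(c - 3)
(2) = (x - 2)*(x^3 + 2*x^2 - 16*x - 32) = (x - 2)*(x + 4)*(x^2 - 2*x - 8) = (x - 2)*(x + 2)*(x + 4)*(x - 4)
(3) = (j - 3)*(j^3 - 4*j^2 - 7*j + 10) = (j - 5)*(j - 3)*(j^2 + j - 2) = (j - 5)*(j - 3)*(j + 2)*(j - 1)
(4) = (t + 3)*(t^2 - 9) = (t + 3)^2*(t - 3)
(5) = (p - 3)*(p^2 - 5*p) = (p - 5)*(p - 3)*(p)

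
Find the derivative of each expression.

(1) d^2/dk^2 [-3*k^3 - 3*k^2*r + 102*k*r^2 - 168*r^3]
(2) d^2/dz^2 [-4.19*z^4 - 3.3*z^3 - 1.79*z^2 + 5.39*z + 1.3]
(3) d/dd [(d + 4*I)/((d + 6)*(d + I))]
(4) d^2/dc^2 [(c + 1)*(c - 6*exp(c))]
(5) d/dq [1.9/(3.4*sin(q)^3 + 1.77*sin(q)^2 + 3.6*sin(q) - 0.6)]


(1) = -18*k - 6*r
(2) = -50.28*z^2 - 19.8*z - 3.58
(3) = ((d + 6)*(d + I) - (d + 6)*(d + 4*I) - (d + I)*(d + 4*I))/((d + 6)^2*(d + I)^2)
(4) = -6*c*exp(c) - 18*exp(c) + 2
(5) = (-6.726*sin(q) + 9.69*cos(2*q) - 16.53)*cos(q)/(3.4*sin(q)^3 + 1.77*sin(q)^2 + 3.6*sin(q) - 0.6)^2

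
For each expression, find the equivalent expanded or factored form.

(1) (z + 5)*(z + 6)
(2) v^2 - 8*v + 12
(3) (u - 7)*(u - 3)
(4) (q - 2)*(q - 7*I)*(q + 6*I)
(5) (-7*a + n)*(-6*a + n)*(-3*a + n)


(1) = z^2 + 11*z + 30
(2) = (v - 6)*(v - 2)
(3) = u^2 - 10*u + 21
(4) = q^3 - 2*q^2 - I*q^2 + 42*q + 2*I*q - 84
(5) = -126*a^3 + 81*a^2*n - 16*a*n^2 + n^3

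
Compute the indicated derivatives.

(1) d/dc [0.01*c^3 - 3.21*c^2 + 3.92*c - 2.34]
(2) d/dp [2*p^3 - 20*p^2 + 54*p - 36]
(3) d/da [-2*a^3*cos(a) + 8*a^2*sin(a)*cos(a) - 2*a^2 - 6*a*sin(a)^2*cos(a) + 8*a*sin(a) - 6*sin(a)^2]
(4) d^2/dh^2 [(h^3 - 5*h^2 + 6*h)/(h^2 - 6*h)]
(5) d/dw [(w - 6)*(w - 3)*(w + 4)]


(1) = 0.03*c^2 - 6.42*c + 3.92
(2) = 6*p^2 - 40*p + 54
(3) = 2*a^3*sin(a) - 6*a^2*cos(a) + 8*a^2*cos(2*a) + 3*a*sin(a)/2 + 8*a*sin(2*a) - 9*a*sin(3*a)/2 + 8*a*cos(a) - 4*a + 8*sin(a) - 6*sin(2*a) - 3*cos(a)/2 + 3*cos(3*a)/2
(4) = 24/(h^3 - 18*h^2 + 108*h - 216)
(5) = 3*w^2 - 10*w - 18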